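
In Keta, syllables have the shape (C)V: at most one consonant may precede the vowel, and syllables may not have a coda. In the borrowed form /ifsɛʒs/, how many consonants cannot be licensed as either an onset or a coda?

Under (C)V, the unsyllabifiable consonants are /f/, /ʒ/, /s/ (no codas are permitted; onsets are limited to one consonant).

3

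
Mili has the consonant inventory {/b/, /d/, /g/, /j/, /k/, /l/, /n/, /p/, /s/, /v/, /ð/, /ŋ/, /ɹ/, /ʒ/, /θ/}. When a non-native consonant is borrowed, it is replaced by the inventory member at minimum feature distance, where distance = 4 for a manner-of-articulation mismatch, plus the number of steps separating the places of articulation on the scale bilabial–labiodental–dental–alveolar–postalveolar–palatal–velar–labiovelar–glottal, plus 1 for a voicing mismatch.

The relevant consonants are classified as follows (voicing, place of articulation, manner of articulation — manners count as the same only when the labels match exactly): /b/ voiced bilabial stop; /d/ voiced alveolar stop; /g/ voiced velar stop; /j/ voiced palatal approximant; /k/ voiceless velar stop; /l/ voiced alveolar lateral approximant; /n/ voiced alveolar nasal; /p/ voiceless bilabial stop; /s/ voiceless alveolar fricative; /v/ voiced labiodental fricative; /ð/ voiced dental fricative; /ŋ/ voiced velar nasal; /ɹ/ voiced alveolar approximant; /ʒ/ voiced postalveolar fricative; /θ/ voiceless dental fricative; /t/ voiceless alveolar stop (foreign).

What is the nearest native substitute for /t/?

/d/ is closest: same manner (stop), place distance 0 (alveolar→alveolar), voicing differs (+1); total 1. Next closest is /k/ at distance 3.

d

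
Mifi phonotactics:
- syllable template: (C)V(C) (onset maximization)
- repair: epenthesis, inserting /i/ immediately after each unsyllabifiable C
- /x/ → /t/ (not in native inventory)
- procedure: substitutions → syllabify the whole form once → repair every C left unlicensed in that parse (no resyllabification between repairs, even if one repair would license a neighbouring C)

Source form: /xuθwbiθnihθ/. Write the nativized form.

Substitution: /x/ → /t/, giving /tuθwbiθnihθ/.
Under (C)V(C), the unsyllabifiable consonants are /w/, /θ/ (at most one coda consonant is licensed; onsets are limited to one consonant).
Inserting the epenthetic vowel yields /w/ → /wi/, /θ/ → /θi/.

tuθwibiθnihθi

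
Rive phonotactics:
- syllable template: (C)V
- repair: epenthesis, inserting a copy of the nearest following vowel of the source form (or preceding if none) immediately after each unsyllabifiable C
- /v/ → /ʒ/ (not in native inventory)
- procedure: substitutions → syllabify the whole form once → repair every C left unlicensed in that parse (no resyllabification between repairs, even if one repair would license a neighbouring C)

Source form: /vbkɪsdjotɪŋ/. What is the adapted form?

Substitution: /v/ → /ʒ/, giving /ʒbkɪsdjotɪŋ/.
The consonants /ʒ/, /b/, /s/, /d/, /ŋ/ cannot be parsed into a legal (C)V syllable (no codas are permitted; onsets are limited to one consonant).
Epenthesis after each stranded consonant: /ʒ/ → /ʒɪ/, /b/ → /bɪ/, /s/ → /so/, /d/ → /do/, /ŋ/ → /ŋɪ/.

ʒɪbɪkɪsodojotɪŋɪ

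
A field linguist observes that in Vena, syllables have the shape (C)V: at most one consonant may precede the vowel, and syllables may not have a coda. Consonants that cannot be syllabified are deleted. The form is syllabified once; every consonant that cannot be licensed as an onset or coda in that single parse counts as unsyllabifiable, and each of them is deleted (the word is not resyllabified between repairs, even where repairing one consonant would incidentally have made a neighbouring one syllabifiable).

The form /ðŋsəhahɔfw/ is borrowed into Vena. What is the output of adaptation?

The consonants /ð/, /ŋ/, /f/, /w/ cannot be parsed into a legal (C)V syllable (no codas are permitted; onsets are limited to one consonant).
Deleting the stranded consonants removes /ð/, /ŋ/, /f/, /w/.

səhahɔ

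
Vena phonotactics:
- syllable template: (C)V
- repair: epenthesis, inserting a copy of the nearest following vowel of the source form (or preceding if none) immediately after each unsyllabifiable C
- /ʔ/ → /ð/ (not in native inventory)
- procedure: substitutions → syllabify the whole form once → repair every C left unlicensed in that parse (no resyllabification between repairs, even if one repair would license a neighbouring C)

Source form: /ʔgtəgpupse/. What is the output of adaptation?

Substitution: /ʔ/ → /ð/, giving /ðgtəgpupse/.
Syllabifying with onset maximization leaves /ð/, /g/, /g/, /p/ stranded (no codas are permitted; onsets are limited to one consonant).
Epenthesis after each stranded consonant: /ð/ → /ðə/, /g/ → /gə/, /g/ → /gu/, /p/ → /pe/.

ðəgətəgupupese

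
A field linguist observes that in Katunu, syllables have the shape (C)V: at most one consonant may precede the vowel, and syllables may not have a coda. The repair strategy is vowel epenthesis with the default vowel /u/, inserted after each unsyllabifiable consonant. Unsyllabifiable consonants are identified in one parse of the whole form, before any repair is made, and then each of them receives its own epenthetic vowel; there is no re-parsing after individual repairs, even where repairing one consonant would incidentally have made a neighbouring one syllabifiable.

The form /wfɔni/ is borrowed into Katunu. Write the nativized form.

wufɔni

Syllabifying with onset maximization leaves /w/ stranded (no codas are permitted; onsets are limited to one consonant).
Each unlicensed consonant becomes the onset of a new syllable: /w/ → /wu/.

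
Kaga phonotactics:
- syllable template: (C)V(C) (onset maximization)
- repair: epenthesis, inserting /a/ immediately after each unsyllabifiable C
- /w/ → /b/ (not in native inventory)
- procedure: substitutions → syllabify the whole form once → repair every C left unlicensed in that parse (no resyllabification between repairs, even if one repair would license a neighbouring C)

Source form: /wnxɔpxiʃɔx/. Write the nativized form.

banaxɔpxiʃɔx

Substitution: /w/ → /b/, giving /bnxɔpxiʃɔx/.
The consonants /b/, /n/ cannot be parsed into a legal (C)V(C) syllable (at most one coda consonant is licensed; onsets are limited to one consonant).
Inserting the epenthetic vowel yields /b/ → /ba/, /n/ → /na/.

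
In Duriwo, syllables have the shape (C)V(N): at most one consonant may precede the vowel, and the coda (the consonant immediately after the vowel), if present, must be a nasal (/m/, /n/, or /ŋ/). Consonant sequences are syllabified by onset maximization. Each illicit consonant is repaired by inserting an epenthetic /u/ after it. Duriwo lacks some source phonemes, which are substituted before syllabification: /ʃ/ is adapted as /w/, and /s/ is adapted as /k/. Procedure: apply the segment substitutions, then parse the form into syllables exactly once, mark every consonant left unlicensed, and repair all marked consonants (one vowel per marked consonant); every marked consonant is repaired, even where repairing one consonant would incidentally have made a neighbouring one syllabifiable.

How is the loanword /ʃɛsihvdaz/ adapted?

Substitution: /ʃ/ → /w/, /s/ → /k/, giving /wɛkihvdaz/.
Under (C)V(N), the unsyllabifiable consonants are /h/, /v/, /z/ (only a nasal (/m/, /n/, or /ŋ/) is licensed in coda position; onsets are limited to one consonant).
Each unlicensed consonant becomes the onset of a new syllable: /h/ → /hu/, /v/ → /vu/, /z/ → /zu/.

wɛkihuvudazu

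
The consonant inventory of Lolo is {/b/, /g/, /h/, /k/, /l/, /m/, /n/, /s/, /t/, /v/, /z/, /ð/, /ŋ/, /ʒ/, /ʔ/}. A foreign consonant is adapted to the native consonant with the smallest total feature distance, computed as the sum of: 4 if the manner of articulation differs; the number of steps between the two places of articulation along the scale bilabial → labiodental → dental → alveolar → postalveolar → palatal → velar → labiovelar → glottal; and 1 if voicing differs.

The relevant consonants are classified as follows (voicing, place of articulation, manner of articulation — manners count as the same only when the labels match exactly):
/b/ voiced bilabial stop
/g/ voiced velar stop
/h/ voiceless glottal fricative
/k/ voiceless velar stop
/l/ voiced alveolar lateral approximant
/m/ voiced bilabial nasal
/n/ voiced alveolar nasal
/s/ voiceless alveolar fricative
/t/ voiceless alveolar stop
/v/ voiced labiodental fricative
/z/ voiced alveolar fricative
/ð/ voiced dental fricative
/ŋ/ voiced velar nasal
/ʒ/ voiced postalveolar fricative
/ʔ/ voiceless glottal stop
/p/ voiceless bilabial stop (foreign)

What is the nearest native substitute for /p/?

b

/b/ is closest: same manner (stop), place distance 0 (bilabial→bilabial), voicing differs (+1); total 1. Next closest is /t/ at distance 3.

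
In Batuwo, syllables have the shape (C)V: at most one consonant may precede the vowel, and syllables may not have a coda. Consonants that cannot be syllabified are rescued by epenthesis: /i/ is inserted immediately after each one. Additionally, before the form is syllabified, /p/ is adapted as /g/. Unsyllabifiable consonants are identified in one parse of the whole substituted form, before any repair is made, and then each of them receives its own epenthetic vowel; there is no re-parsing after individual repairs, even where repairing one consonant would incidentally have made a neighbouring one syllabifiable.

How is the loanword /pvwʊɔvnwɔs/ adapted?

giviwʊɔviniwɔsi

Substitution: /p/ → /g/, giving /gvwʊɔvnwɔs/.
Syllabifying with onset maximization leaves /g/, /v/, /v/, /n/, /s/ stranded (no codas are permitted; onsets are limited to one consonant).
Each unlicensed consonant becomes the onset of a new syllable: /g/ → /gi/, /v/ → /vi/, /v/ → /vi/, /n/ → /ni/, /s/ → /si/.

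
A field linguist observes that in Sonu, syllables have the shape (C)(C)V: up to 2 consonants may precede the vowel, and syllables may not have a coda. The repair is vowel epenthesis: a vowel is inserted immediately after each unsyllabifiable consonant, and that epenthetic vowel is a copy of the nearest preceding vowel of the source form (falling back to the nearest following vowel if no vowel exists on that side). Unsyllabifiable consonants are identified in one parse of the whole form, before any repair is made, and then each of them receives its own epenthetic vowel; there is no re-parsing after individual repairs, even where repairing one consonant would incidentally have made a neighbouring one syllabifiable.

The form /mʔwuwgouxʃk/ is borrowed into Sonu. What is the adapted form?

muʔwuwgouxuʃuku

Under (C)(C)V, the unsyllabifiable consonants are /m/, /x/, /ʃ/, /k/ (no codas are permitted; onsets may contain at most 2 consonants).
Epenthesis after each stranded consonant: /m/ → /mu/, /x/ → /xu/, /ʃ/ → /ʃu/, /k/ → /ku/.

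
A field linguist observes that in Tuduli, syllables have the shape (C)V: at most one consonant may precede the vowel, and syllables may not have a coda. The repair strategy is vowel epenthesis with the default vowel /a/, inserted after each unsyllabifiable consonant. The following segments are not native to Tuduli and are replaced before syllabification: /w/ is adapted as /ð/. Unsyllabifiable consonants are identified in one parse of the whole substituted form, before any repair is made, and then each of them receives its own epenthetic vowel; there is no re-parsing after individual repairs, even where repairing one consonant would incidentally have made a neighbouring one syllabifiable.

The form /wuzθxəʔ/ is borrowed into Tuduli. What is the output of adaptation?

ðuzaθaxəʔa

Substitution: /w/ → /ð/, giving /ðuzθxəʔ/.
The consonants /z/, /θ/, /ʔ/ cannot be parsed into a legal (C)V syllable (no codas are permitted; onsets are limited to one consonant).
Each unlicensed consonant becomes the onset of a new syllable: /z/ → /za/, /θ/ → /θa/, /ʔ/ → /ʔa/.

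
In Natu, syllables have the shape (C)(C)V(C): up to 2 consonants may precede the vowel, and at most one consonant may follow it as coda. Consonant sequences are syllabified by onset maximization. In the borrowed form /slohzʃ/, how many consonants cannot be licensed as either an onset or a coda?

The consonants /z/, /ʃ/ cannot be parsed into a legal (C)(C)V(C) syllable (at most one coda consonant is licensed; onsets may contain at most 2 consonants).

2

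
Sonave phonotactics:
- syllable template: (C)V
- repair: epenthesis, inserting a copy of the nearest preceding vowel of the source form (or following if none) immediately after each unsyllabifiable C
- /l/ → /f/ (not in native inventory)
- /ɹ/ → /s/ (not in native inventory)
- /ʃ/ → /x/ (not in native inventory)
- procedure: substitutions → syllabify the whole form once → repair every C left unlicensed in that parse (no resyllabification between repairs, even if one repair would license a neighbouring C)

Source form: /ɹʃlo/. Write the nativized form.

Substitution: /ɹ/ → /s/, /ʃ/ → /x/, /l/ → /f/, giving /sxfo/.
Syllabifying with onset maximization leaves /s/, /x/ stranded (no codas are permitted; onsets are limited to one consonant).
Epenthesis after each stranded consonant: /s/ → /so/, /x/ → /xo/.

soxofo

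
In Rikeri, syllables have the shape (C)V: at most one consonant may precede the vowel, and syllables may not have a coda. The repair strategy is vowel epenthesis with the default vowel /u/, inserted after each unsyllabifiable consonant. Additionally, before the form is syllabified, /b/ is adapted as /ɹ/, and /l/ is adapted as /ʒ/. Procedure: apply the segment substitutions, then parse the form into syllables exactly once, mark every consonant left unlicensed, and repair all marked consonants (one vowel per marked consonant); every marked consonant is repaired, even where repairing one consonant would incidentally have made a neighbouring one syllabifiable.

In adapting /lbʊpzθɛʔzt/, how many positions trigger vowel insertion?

After substitution the input is /ʒɹʊpzθɛʔzt/.
The unsyllabifiable consonants are /ʒ/, /p/, /z/, /ʔ/, /z/, /t/; each receives one epenthetic vowel.

6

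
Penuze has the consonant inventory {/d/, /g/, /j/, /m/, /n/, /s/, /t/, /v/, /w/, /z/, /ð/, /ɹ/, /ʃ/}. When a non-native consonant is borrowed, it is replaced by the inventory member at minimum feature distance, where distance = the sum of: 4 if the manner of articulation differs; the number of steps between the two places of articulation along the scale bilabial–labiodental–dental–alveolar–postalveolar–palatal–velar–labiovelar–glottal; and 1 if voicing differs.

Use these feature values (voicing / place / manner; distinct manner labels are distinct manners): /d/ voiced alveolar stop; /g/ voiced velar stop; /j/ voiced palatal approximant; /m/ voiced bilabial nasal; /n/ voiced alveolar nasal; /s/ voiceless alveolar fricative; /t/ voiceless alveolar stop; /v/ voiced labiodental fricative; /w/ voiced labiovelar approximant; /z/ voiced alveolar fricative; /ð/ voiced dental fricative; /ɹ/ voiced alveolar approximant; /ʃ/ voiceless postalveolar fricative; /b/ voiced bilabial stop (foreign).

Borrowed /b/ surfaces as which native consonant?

d

/d/ is closest: same manner (stop), place distance 3 (bilabial→alveolar), same voicing; total 3. Next closest is /m/ at distance 4.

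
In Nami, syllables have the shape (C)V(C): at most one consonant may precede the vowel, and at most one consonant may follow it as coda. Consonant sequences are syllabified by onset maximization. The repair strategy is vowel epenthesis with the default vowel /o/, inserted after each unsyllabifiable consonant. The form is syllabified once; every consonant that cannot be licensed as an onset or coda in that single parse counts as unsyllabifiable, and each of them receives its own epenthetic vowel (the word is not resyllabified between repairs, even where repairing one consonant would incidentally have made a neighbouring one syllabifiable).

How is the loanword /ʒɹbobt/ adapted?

ʒoɹobobto

Syllabifying with onset maximization leaves /ʒ/, /ɹ/, /t/ stranded (at most one coda consonant is licensed; onsets are limited to one consonant).
Epenthesis after each stranded consonant: /ʒ/ → /ʒo/, /ɹ/ → /ɹo/, /t/ → /to/.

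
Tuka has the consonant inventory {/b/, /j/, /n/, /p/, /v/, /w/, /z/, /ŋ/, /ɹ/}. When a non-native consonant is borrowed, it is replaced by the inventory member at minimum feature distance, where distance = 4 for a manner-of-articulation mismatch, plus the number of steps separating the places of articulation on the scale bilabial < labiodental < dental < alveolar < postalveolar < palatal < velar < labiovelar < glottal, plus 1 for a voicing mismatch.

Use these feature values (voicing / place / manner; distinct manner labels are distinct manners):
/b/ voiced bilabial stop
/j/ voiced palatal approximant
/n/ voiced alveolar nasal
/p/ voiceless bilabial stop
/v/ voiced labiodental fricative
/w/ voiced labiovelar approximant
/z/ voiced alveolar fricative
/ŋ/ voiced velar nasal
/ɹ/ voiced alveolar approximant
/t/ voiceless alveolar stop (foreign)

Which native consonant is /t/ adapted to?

/p/ is closest: same manner (stop), place distance 3 (alveolar→bilabial), same voicing; total 3. Next closest is /b/ at distance 4.

p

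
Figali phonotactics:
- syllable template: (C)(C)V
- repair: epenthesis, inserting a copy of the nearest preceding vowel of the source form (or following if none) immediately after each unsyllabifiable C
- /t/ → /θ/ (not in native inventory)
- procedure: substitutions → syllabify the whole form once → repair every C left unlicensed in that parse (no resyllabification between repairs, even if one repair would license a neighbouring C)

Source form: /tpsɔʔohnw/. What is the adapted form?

θɔpsɔʔohonowo

Substitution: /t/ → /θ/, giving /θpsɔʔohnw/.
The consonants /θ/, /h/, /n/, /w/ cannot be parsed into a legal (C)(C)V syllable (no codas are permitted; onsets may contain at most 2 consonants).
Inserting the epenthetic vowel yields /θ/ → /θɔ/, /h/ → /ho/, /n/ → /no/, /w/ → /wo/.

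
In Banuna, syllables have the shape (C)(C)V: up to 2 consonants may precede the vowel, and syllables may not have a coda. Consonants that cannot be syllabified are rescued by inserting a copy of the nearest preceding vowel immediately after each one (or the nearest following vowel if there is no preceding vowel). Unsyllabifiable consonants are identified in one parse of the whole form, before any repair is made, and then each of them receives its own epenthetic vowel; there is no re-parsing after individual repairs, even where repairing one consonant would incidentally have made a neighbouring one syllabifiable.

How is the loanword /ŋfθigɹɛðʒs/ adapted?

Syllabifying with onset maximization leaves /ŋ/, /ð/, /ʒ/, /s/ stranded (no codas are permitted; onsets may contain at most 2 consonants).
Each unlicensed consonant becomes the onset of a new syllable: /ŋ/ → /ŋi/, /ð/ → /ðɛ/, /ʒ/ → /ʒɛ/, /s/ → /sɛ/.

ŋifθigɹɛðɛʒɛsɛ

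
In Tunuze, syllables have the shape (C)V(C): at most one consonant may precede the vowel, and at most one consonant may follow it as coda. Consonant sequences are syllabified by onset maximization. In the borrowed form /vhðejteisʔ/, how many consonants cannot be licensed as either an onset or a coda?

3

The consonants /v/, /h/, /ʔ/ cannot be parsed into a legal (C)V(C) syllable (at most one coda consonant is licensed; onsets are limited to one consonant).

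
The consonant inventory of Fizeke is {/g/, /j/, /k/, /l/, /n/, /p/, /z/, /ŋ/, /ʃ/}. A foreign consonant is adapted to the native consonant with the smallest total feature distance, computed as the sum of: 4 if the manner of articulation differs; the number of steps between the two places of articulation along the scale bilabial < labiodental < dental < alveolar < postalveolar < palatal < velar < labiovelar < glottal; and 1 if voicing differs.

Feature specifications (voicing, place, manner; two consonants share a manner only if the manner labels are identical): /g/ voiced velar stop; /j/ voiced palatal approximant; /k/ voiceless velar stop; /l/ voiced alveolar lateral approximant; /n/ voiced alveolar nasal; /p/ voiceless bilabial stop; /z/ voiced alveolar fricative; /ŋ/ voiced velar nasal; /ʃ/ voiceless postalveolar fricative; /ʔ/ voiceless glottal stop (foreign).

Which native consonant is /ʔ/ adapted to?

k

/k/ is closest: same manner (stop), place distance 2 (glottal→velar), same voicing; total 2. Next closest is /g/ at distance 3.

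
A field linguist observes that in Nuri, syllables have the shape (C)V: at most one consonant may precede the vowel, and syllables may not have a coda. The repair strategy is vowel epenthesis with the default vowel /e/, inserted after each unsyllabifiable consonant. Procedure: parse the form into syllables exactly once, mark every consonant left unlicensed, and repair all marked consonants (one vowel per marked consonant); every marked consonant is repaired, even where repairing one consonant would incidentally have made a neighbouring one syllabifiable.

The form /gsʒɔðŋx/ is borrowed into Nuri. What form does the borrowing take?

geseʒɔðeŋexe

The consonants /g/, /s/, /ð/, /ŋ/, /x/ cannot be parsed into a legal (C)V syllable (no codas are permitted; onsets are limited to one consonant).
Inserting the epenthetic vowel yields /g/ → /ge/, /s/ → /se/, /ð/ → /ðe/, /ŋ/ → /ŋe/, /x/ → /xe/.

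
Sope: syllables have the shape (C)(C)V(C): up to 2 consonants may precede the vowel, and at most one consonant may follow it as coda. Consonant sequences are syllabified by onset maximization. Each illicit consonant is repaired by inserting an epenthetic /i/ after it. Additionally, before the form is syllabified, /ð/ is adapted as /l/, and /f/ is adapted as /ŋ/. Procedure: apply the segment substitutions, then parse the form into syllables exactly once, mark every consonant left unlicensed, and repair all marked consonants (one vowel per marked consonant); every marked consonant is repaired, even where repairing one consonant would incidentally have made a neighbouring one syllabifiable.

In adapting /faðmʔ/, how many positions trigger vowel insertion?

After substitution the input is /ŋalmʔ/.
The unsyllabifiable consonants are /m/, /ʔ/; each receives one epenthetic vowel.

2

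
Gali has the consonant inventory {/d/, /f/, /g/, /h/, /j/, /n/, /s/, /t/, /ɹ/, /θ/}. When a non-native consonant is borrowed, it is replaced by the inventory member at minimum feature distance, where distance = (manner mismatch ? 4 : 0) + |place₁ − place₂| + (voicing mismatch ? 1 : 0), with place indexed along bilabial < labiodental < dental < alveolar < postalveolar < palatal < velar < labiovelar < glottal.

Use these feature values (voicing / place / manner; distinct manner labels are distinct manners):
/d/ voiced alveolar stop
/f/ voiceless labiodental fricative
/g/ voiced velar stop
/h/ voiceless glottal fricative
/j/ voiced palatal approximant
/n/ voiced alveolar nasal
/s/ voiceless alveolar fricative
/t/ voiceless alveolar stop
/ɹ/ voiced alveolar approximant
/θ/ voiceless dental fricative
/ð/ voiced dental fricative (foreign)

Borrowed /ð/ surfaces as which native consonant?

θ

/θ/ is closest: same manner (fricative), place distance 0 (dental→dental), voicing differs (+1); total 1. Next closest is /f/ at distance 2.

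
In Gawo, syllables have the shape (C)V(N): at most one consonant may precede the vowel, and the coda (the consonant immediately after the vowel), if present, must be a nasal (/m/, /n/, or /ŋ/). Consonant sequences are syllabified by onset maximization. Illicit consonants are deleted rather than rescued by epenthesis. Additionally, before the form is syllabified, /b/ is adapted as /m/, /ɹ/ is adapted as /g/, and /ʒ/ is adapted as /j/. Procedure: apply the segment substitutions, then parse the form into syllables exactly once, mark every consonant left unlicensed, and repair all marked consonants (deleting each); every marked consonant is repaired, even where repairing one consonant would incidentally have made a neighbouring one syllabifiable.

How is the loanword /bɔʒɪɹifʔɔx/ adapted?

mɔjɪgiʔɔ

Substitution: /b/ → /m/, /ʒ/ → /j/, /ɹ/ → /g/, giving /mɔjɪgifʔɔx/.
Under (C)V(N), the unsyllabifiable consonants are /f/, /x/ (only a nasal (/m/, /n/, or /ŋ/) is licensed in coda position; onsets are limited to one consonant).
Deletion applies to /f/, /x/.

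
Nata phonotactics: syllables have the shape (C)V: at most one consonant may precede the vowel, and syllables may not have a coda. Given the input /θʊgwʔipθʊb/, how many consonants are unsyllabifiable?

Syllabifying with onset maximization leaves /g/, /w/, /p/, /b/ stranded (no codas are permitted; onsets are limited to one consonant).

4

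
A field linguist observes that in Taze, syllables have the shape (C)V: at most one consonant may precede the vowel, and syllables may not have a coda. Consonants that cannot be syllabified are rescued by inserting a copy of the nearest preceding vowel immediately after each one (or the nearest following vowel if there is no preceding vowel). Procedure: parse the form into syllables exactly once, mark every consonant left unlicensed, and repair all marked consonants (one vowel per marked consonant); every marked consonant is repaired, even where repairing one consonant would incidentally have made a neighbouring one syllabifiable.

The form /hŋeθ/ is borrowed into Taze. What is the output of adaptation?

heŋeθe

Under (C)V, the unsyllabifiable consonants are /h/, /θ/ (no codas are permitted; onsets are limited to one consonant).
Inserting the epenthetic vowel yields /h/ → /he/, /θ/ → /θe/.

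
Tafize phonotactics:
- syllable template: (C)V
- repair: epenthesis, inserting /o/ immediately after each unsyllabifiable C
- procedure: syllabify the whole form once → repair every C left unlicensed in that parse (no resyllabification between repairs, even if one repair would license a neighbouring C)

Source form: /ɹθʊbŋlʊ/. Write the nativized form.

Syllabifying with onset maximization leaves /ɹ/, /b/, /ŋ/ stranded (no codas are permitted; onsets are limited to one consonant).
Each unlicensed consonant becomes the onset of a new syllable: /ɹ/ → /ɹo/, /b/ → /bo/, /ŋ/ → /ŋo/.

ɹoθʊboŋolʊ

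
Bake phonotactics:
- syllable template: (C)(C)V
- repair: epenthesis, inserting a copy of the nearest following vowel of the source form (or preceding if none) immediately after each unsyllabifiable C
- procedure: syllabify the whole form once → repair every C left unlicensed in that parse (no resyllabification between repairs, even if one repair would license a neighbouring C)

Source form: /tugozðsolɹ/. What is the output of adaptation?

The consonants /z/, /l/, /ɹ/ cannot be parsed into a legal (C)(C)V syllable (no codas are permitted; onsets may contain at most 2 consonants).
Inserting the epenthetic vowel yields /z/ → /zo/, /l/ → /lo/, /ɹ/ → /ɹo/.

tugozoðsoloɹo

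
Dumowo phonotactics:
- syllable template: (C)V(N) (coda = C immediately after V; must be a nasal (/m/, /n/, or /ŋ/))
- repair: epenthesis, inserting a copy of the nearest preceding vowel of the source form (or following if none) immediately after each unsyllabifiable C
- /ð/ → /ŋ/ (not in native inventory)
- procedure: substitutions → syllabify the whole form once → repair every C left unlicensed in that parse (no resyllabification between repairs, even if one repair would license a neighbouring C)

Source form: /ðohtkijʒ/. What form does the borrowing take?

ŋohotokijiʒi

Substitution: /ð/ → /ŋ/, giving /ŋohtkijʒ/.
Syllabifying with onset maximization leaves /h/, /t/, /j/, /ʒ/ stranded (only a nasal (/m/, /n/, or /ŋ/) is licensed in coda position; onsets are limited to one consonant).
Epenthesis after each stranded consonant: /h/ → /ho/, /t/ → /to/, /j/ → /ji/, /ʒ/ → /ʒi/.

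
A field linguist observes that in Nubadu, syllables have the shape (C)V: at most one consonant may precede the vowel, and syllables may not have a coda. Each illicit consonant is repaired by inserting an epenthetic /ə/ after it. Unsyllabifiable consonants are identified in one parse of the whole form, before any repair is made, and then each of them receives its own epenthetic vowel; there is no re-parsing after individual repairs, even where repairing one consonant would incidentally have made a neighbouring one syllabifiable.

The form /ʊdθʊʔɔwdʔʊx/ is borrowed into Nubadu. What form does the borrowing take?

The consonants /d/, /w/, /d/, /x/ cannot be parsed into a legal (C)V syllable (no codas are permitted; onsets are limited to one consonant).
Inserting the epenthetic vowel yields /d/ → /də/, /w/ → /wə/, /d/ → /də/, /x/ → /xə/.

ʊdəθʊʔɔwədəʔʊxə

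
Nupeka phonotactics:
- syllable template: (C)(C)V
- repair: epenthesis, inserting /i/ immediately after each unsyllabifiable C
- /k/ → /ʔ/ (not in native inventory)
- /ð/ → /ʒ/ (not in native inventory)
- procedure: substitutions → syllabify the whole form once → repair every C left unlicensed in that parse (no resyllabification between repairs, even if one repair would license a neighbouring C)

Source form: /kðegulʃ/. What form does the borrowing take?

ʔʒeguliʃi

Substitution: /k/ → /ʔ/, /ð/ → /ʒ/, giving /ʔʒegulʃ/.
Syllabifying with onset maximization leaves /l/, /ʃ/ stranded (no codas are permitted; onsets may contain at most 2 consonants).
Each unlicensed consonant becomes the onset of a new syllable: /l/ → /li/, /ʃ/ → /ʃi/.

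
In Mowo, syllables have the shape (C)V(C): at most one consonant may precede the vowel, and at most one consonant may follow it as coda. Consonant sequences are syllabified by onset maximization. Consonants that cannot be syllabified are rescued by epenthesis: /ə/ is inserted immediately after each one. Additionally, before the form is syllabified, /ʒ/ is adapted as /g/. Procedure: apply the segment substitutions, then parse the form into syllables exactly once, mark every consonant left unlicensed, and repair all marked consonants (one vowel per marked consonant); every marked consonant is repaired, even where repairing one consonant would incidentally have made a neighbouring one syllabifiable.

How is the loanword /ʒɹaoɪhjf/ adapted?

Substitution: /ʒ/ → /g/, giving /gɹaoɪhjf/.
The consonants /g/, /j/, /f/ cannot be parsed into a legal (C)V(C) syllable (at most one coda consonant is licensed; onsets are limited to one consonant).
Epenthesis after each stranded consonant: /g/ → /gə/, /j/ → /jə/, /f/ → /fə/.

gəɹaoɪhjəfə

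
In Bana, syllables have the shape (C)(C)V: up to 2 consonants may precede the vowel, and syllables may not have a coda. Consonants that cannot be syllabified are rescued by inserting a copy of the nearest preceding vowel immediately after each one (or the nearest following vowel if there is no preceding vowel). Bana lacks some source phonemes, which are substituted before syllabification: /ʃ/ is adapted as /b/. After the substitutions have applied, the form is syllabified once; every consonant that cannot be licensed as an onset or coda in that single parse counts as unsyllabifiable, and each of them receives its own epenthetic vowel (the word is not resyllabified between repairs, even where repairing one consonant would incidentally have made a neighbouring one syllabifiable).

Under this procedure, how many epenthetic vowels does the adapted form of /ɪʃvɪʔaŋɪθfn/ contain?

3

After substitution the input is /ɪbvɪʔaŋɪθfn/.
The unsyllabifiable consonants are /θ/, /f/, /n/; each receives one epenthetic vowel.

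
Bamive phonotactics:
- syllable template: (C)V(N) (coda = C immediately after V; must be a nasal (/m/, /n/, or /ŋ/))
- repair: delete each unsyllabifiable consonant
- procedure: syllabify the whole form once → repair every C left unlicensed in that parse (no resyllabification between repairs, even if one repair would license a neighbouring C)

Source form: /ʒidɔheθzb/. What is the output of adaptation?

Under (C)V(N), the unsyllabifiable consonants are /θ/, /z/, /b/ (only a nasal (/m/, /n/, or /ŋ/) is licensed in coda position; onsets are limited to one consonant).
Deleting the stranded consonants removes /θ/, /z/, /b/.

ʒidɔhe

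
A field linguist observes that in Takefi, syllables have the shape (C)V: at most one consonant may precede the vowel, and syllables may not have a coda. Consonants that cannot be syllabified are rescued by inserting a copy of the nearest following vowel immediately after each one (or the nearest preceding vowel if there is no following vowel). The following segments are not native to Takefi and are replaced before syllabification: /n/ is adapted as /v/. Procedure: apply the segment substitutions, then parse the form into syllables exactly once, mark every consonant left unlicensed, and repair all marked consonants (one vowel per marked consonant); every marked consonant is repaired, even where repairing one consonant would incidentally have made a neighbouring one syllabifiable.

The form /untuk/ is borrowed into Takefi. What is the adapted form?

Substitution: /n/ → /v/, giving /uvtuk/.
Syllabifying with onset maximization leaves /v/, /k/ stranded (no codas are permitted; onsets are limited to one consonant).
Inserting the epenthetic vowel yields /v/ → /vu/, /k/ → /ku/.

uvutuku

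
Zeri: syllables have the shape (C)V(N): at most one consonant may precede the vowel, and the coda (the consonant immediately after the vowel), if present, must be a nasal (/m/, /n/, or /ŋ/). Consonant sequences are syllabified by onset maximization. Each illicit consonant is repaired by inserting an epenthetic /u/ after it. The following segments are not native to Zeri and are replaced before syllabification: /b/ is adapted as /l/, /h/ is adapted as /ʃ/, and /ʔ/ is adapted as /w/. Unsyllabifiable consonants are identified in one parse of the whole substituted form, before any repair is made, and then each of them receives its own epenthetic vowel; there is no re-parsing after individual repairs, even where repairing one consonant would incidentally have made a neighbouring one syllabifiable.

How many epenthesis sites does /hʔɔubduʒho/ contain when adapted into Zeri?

3

After substitution the input is /ʃwɔulduʒʃo/.
The unsyllabifiable consonants are /ʃ/, /l/, /ʒ/; each receives one epenthetic vowel.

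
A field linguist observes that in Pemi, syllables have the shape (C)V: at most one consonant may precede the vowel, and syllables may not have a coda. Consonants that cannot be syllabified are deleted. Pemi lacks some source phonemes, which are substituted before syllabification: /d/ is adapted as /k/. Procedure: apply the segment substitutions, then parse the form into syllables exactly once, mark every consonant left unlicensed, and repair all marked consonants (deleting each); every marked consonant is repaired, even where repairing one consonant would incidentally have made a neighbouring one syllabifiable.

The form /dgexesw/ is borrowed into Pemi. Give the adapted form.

Substitution: /d/ → /k/, giving /kgexesw/.
Syllabifying with onset maximization leaves /k/, /s/, /w/ stranded (no codas are permitted; onsets are limited to one consonant).
Deleting the stranded consonants removes /k/, /s/, /w/.

gexe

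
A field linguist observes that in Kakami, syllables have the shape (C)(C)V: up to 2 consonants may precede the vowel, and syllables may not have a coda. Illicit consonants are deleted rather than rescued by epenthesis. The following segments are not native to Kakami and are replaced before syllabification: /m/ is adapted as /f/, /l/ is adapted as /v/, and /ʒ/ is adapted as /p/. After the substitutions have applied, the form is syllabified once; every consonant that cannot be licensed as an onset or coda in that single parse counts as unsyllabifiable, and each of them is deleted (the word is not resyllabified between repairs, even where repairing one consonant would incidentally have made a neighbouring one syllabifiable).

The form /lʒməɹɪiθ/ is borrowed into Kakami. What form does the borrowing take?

pfəɹɪi

Substitution: /l/ → /v/, /ʒ/ → /p/, /m/ → /f/, giving /vpfəɹɪiθ/.
The consonants /v/, /θ/ cannot be parsed into a legal (C)(C)V syllable (no codas are permitted; onsets may contain at most 2 consonants).
Deleting the stranded consonants removes /v/, /θ/.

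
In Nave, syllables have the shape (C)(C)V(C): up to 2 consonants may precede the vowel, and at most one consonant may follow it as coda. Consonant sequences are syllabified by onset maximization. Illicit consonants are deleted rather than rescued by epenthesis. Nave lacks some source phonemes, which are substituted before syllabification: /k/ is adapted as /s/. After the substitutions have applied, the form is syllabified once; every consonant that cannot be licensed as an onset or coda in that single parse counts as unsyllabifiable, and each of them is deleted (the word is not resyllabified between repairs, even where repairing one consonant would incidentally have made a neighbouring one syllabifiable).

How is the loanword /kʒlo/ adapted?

Substitution: /k/ → /s/, giving /sʒlo/.
The consonants /s/ cannot be parsed into a legal (C)(C)V(C) syllable (at most one coda consonant is licensed; onsets may contain at most 2 consonants).
Deletion applies to /s/.

ʒlo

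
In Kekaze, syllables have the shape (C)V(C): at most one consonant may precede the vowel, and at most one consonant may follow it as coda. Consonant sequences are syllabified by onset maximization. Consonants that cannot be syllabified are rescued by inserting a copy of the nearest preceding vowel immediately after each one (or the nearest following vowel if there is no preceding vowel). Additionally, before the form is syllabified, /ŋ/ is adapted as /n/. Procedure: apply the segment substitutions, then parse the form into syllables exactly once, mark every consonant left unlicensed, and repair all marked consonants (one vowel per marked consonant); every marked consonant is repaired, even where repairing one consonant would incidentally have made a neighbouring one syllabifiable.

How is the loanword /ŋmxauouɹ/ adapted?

Substitution: /ŋ/ → /n/, giving /nmxauouɹ/.
Under (C)V(C), the unsyllabifiable consonants are /n/, /m/ (at most one coda consonant is licensed; onsets are limited to one consonant).
Each unlicensed consonant becomes the onset of a new syllable: /n/ → /na/, /m/ → /ma/.

namaxauouɹ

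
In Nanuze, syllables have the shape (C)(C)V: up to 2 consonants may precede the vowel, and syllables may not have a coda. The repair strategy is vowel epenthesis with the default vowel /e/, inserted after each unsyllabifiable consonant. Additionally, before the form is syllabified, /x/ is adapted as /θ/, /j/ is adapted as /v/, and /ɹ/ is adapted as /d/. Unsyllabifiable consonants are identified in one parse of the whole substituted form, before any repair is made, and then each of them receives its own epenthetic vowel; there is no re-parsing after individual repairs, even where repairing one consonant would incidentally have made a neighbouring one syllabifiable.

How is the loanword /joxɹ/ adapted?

Substitution: /j/ → /v/, /x/ → /θ/, /ɹ/ → /d/, giving /voθd/.
Under (C)(C)V, the unsyllabifiable consonants are /θ/, /d/ (no codas are permitted; onsets may contain at most 2 consonants).
Epenthesis after each stranded consonant: /θ/ → /θe/, /d/ → /de/.

voθede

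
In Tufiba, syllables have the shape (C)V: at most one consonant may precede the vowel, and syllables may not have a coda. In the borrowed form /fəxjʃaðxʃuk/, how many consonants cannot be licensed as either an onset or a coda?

The consonants /x/, /j/, /ð/, /x/, /k/ cannot be parsed into a legal (C)V syllable (no codas are permitted; onsets are limited to one consonant).

5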